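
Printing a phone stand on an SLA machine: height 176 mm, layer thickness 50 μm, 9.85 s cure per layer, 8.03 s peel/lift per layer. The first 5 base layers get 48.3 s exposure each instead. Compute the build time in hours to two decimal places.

Layers = ⌈176/0.05⌉ = 3520.
Base layers: 5 × (48.3 + 8.03) → 281.65 s.
Remaining layers = 3515 × (9.85 + 8.03) = 62848.2 s.
Sum: 281.65 + 62848.2 = 63129.85 s → 17.54 hours.

17.54 hours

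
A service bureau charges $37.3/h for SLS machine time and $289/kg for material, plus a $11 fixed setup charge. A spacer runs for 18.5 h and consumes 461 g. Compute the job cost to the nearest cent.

Time charge = 37.3 × 18.5 = $690.05.
Material cost = 289 × 461/1000 = $133.229.
Adding setup: 690.05 + 133.229 + 11 → 834.279 ≈ $834.28.

$834.28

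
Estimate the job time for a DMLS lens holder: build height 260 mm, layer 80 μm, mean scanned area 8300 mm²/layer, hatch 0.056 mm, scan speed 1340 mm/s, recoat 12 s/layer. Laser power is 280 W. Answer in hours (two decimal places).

Layer count = ceil(260 / 0.08) = 3250.
Per-layer scan distance: 8300 / 0.056 → 148214.3 mm.
Scan time per layer = 148214.3 / 1340, so 110.6077 s.
Per-layer time: 110.6077 + 12 → 122.6077 s.
Build time = 3250 × 122.6077 = 398475.025 s = 110.69 hours.

110.69 hours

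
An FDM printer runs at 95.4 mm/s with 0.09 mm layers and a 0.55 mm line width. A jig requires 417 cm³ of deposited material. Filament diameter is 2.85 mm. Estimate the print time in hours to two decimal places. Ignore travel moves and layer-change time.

Bead cross-section: 0.09 × 0.55 → 0.0495 mm².
Toolpath length = 417 cm³ / 0.0495 mm² = 417000 / 0.0495 = 8424242.4 mm.
Extrusion time = 8424242.4 / 95.4, so 88304.4 s.
Converting: 88304.4 s = 24.53 hours.

24.53 hours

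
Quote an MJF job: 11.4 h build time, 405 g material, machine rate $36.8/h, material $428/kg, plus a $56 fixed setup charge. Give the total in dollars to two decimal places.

Machine-time cost: 36.8 × 11.4 → $419.52.
Material charge: 428 × 405/1000 → $173.34.
Adding setup: 419.52 + 173.34 + 56 → $648.86.

$648.86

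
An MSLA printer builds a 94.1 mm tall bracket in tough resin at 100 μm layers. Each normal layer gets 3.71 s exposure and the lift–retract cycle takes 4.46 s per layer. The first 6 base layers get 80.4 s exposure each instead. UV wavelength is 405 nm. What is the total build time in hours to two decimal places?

Number of layers: 94.1 / 0.1 → 941 (rounded up).
Base layers = 6 × (80.4 + 4.46) = 509.16 s.
Regular layers = 935 × (3.71 + 4.46) = 7638.95 s.
Total = 509.16 + 7638.95 = 8148.11 s = 2.26 hours.

2.26 hours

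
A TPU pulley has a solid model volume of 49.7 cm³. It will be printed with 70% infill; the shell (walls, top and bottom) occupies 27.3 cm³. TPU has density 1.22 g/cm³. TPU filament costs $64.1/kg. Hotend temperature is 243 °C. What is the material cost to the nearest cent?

Interior volume = 49.7 − 27.3, so 22.4 cm³.
Infill deposited = 0.70 × 22.4 = 15.68 cm³.
Total printed volume = 27.3 + 15.68, so 42.98 cm³.
Mass = 42.98 × 1.22, so 52.4356 g.
Cost = 52.4356 g / 1000 × $64.1/kg = $3.36.

$3.36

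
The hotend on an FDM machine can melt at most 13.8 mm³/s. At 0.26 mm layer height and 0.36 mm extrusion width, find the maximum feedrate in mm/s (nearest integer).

147 mm/s

Bead cross-section = 0.26 × 0.36, so 0.0936 mm².
v_max = Q/A = 13.8/0.0936 = 147.44 mm/s → 147 mm/s.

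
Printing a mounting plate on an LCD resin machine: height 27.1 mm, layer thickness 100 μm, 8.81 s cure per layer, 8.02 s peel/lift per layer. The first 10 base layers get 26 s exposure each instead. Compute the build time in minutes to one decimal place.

Layer count = ceil(27.1 / 0.1) = 271.
Base layers = 10 × (26 + 8.02) = 340.2 s.
Regular layers: 261 × (8.81 + 8.02) → 4392.63 s.
Sum: 340.2 + 4392.63 = 4732.83 s → 78.9 minutes.

78.9 minutes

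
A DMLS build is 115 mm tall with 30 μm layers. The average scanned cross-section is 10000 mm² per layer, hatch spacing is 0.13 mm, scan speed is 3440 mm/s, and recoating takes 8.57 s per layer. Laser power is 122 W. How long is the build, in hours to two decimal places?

32.94 hours

Layer count = ceil(115 / 0.03) = 3834.
Hatch length per layer = 10000 / 0.13 = 76923.1 mm.
Scan time per layer = 76923.1 / 3440 = 22.3614 s.
Per-layer time = 22.3614 + 8.57, so 30.9314 s.
Build time = 3834 × 30.9314 = 118590.9876 s = 32.94 hours.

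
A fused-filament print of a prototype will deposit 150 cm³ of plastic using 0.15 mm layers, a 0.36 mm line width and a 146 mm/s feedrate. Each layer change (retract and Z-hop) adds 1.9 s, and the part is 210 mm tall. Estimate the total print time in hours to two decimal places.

Line area: 0.15 × 0.36 → 0.054 mm².
Toolpath length = 150 cm³ / 0.054 mm² = 150000 / 0.054 = 2777777.8 mm.
Extrusion time = 2777777.8 / 146, so 19025.9 s.
Layers = ⌈210/0.15⌉ = 1400.
Layer-change overhead = 1400 × 1.9, so 2660 s.
Total = 19025.9 + 2660 = 21685.9 s = 6.02 hours.

6.02 hours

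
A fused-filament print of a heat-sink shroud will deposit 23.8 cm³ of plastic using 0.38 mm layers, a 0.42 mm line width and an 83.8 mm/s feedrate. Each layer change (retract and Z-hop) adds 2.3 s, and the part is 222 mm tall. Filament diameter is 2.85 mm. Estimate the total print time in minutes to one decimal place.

Bead cross-section = 0.38 × 0.42, so 0.1596 mm².
Toolpath length = 23.8 cm³ / 0.1596 mm² = 23800 / 0.1596 = 149122.8 mm.
Extrusion time = 149122.8 / 83.8 = 1779.5 s.
Number of layers: 222 / 0.38 → 585 (rounded up).
Non-print overhead: 585 × 2.3 → 1345.5 s.
Total = 1779.5 + 1345.5 = 3125 s = 52.1 minutes.

52.1 minutes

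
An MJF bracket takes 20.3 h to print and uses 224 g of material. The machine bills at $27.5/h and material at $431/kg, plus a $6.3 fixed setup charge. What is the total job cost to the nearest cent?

Time charge = 27.5 × 20.3, so $558.25.
Feedstock cost: 431 × 224/1000 → $96.544.
Adding setup: 558.25 + 96.544 + 6.3 → 661.094 ≈ $661.09.

$661.09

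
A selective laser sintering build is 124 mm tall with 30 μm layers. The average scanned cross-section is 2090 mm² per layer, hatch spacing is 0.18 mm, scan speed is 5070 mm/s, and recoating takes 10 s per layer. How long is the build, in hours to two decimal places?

Layer count = ceil(124 / 0.03) = 4134.
Scan path per layer = 2090 / 0.18 = 11611.1 mm.
Scan time per layer = 11611.1 / 5070, so 2.2902 s.
Layer cycle = 2.2902 + 10 = 12.2902 s.
Build time = 4134 × 12.2902 = 50807.6868 s = 14.11 hours.

14.11 hours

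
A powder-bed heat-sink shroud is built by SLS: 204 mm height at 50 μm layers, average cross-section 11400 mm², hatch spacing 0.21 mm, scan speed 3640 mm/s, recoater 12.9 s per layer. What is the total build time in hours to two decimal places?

31.52 hours

Layer count = ceil(204 / 0.05) = 4080.
Hatch length per layer: 11400 / 0.21 → 54285.7 mm.
Per-layer scan time = 54285.7 / 3640 = 14.9137 s.
Per-layer time: 14.9137 + 12.9 → 27.8137 s.
4080 layers × 27.8137 s/layer = 113479.896 s, i.e. 31.52 hours.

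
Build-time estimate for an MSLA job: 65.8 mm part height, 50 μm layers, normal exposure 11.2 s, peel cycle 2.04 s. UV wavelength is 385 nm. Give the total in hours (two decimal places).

Number of layers: 65.8 / 0.05 → 1316 (rounded up).
Per-layer time: 11.2 + 2.04 → 13.24 s.
Total = 1316 × 13.24 = 17423.84 s = 4.84 hours.

4.84 hours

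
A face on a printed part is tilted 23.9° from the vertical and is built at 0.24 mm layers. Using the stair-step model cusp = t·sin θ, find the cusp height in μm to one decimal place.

Cusp = layer height × sin(23.9°) = 0.24 × 0.4051 = 0.097224 mm = 97.2 μm.

97.2 μm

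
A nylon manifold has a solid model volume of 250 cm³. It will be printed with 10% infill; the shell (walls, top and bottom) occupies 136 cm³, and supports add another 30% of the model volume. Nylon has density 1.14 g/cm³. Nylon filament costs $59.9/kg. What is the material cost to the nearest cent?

Interior volume = 250 − 136, so 114 cm³.
Infill volume = 0.10 × 114, so 11.4 cm³.
Support = 0.30 × 250, so 75 cm³.
Total printed volume = 136 + 11.4 + 75, so 222.4 cm³.
Mass = 222.4 × 1.14, so 253.536 g.
Cost = 253.536 g / 1000 × $59.9/kg = $15.19.

$15.19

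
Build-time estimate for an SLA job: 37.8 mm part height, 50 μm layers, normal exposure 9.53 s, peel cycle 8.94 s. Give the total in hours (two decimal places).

Layer count = ceil(37.8 / 0.05) = 756.
Each layer takes = 9.53 + 8.94, so 18.47 s.
Build time: 756 × 18.47 s = 13963.32 s, i.e. 3.88 hours.

3.88 hours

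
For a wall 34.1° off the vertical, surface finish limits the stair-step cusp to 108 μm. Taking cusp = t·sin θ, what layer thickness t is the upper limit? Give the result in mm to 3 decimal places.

sin(34.1°) = 0.5606; t_max = 0.108/0.5606 = 0.193 mm.

0.193 mm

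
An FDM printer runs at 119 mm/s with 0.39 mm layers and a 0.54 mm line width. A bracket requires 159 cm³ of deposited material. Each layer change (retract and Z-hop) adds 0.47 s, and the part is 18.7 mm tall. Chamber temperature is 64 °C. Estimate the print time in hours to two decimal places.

Bead cross-section = 0.39 × 0.54 = 0.2106 mm².
Total extruded path = 159000/0.2106 = 754985.8 mm.
Print-move time = 754985.8 / 119 = 6344.4 s.
Layer count = ceil(18.7 / 0.39) = 48.
Non-print overhead = 48 × 0.47, so 22.56 s.
Total = 6344.4 + 22.56 = 6366.96 s = 1.77 hours.

1.77 hours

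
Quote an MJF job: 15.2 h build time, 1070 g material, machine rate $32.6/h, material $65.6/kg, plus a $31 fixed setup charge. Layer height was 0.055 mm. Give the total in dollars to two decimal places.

Machine-time cost: 32.6 × 15.2 → $495.52.
Material cost = 65.6 × 1070/1000, so $70.192.
Adding setup: 495.52 + 70.192 + 31 → 596.712 ≈ $596.71.

$596.71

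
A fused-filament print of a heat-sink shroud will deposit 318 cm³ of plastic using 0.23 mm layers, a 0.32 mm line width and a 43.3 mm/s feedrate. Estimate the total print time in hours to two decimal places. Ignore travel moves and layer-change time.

27.72 hours

Bead cross-section: 0.23 × 0.32 → 0.0736 mm².
Path length: 318000 mm³ / 0.0736 mm² → 4320652.2 mm.
Time extruding = 4320652.2 / 43.3 = 99784.1 s.
In the requested units: 99784.1 s = 27.72 hours.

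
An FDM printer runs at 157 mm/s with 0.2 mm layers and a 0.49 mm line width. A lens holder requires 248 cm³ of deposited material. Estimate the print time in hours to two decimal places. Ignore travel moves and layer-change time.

Extrusion cross-section = 0.2 × 0.49, so 0.098 mm².
Total extruded path = 248000/0.098 = 2530612.2 mm.
Extrusion time = 2530612.2 / 157, so 16118.5 s.
That's 16118.5 s → 4.48 hours.

4.48 hours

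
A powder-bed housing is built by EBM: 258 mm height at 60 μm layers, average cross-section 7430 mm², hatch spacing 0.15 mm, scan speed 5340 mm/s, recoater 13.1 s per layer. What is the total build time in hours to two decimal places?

26.73 hours

Number of layers: 258 / 0.06 → 4300 (rounded up).
Hatch length per layer = 7430 / 0.15 = 49533.3 mm.
Scan time per layer: 49533.3 / 5340 → 9.2759 s.
Per-layer time: 9.2759 + 13.1 → 22.3759 s.
Total: 4300 × 22.3759 s = 96216.37 s → 26.73 hours.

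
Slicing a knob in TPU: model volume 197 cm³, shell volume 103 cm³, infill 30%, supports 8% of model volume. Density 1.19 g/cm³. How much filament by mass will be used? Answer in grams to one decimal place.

Volume inside the shell: 197 − 103 → 94 cm³.
Infill volume = 0.30 × 94, so 28.2 cm³.
Support = 0.08 × 197, so 15.76 cm³.
Total printed volume = 103 + 28.2 + 15.76, so 146.96 cm³.
Mass = 146.96 × 1.19 = 174.8824 g.

174.9 g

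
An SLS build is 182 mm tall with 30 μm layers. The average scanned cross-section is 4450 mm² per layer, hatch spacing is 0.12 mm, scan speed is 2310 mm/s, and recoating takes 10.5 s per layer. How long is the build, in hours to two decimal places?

Layers = ⌈182/0.03⌉ = 6067.
Hatch length per layer = 4450 / 0.12, so 37083.3 mm.
Laser time per layer = 37083.3 / 2310 = 16.0534 s.
Per-layer time = 16.0534 + 10.5 = 26.5534 s.
Total: 6067 × 26.5534 s = 161099.4778 s → 44.75 hours.

44.75 hours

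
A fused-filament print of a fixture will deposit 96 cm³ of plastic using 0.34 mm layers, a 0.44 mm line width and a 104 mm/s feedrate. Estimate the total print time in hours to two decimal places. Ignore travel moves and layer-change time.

1.71 hours

Bead cross-section: 0.34 × 0.44 → 0.1496 mm².
Path length: 96000 mm³ / 0.1496 mm² → 641711.2 mm.
Print-move time = 641711.2 / 104 = 6170.3 s.
Converting: 6170.3 s = 1.71 hours.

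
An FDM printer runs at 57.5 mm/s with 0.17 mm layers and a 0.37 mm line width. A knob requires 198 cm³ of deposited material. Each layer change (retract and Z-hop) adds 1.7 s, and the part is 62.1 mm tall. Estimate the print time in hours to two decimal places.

15.38 hours

Bead cross-section: 0.17 × 0.37 → 0.0629 mm².
Total extruded path = 198000/0.0629 = 3147853.7 mm.
Extrusion time = 3147853.7 / 57.5 = 54745.3 s.
Layer count = ceil(62.1 / 0.17) = 366.
Z-hop total: 366 × 1.7 → 622.2 s.
Altogether 54745.3 + 622.2 = 55367.5 s, i.e. 15.38 hours.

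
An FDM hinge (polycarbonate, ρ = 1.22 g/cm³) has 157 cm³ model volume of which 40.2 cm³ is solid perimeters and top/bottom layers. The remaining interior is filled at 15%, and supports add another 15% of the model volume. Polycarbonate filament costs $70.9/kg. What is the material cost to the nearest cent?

Volume inside the shell = 157 − 40.2, so 116.8 cm³.
Infill deposited: 0.15 × 116.8 → 17.52 cm³.
Support = 0.15 × 157 = 23.55 cm³.
Deposited volume = 40.2 + 17.52 + 23.55, so 81.27 cm³.
Mass = 81.27 × 1.22 = 99.1494 g.
Cost = 99.1494 g / 1000 × $70.9/kg = $7.03.

$7.03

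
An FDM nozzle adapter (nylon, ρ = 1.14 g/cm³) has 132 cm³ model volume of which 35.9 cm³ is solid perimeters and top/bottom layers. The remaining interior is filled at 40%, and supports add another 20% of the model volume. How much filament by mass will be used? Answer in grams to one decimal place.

Interior volume: 132 − 35.9 → 96.1 cm³.
Infill deposited = 0.40 × 96.1, so 38.44 cm³.
Support = 0.20 × 132 = 26.4 cm³.
Total printed volume = 35.9 + 38.44 + 26.4 = 100.74 cm³.
Mass: 100.74 × 1.14 → 114.8436 g.

114.8 g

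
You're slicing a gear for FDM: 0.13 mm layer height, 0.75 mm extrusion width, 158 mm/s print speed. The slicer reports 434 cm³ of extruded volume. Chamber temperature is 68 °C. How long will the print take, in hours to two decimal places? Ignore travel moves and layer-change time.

Extrusion cross-section: 0.13 × 0.75 → 0.0975 mm².
Toolpath length = 434 cm³ / 0.0975 mm² = 434000 / 0.0975 = 4451282.1 mm.
Extrusion time = 4451282.1 / 158 = 28172.7 s.
That's 28172.7 s → 7.83 hours.

7.83 hours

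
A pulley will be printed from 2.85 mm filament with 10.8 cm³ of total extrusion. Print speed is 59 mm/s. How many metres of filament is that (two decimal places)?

Cross-section of 2.85 mm filament: π·(2.85/2)² = 6.3794 mm².
L = 10800 mm³ / 6.3794 mm² = 1692.95 mm, i.e. 1.69 m.

1.69 m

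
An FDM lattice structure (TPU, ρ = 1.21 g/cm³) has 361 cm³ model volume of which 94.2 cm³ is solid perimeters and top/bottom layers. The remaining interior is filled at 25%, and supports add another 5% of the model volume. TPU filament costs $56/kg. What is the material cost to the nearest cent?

$12.13

Interior volume = 361 − 94.2, so 266.8 cm³.
Deposited infill = 0.25 × 266.8 = 66.7 cm³.
Support = 0.05 × 361 = 18.05 cm³.
Deposited volume: 94.2 + 66.7 + 18.05 → 178.95 cm³.
Mass = 178.95 × 1.21 = 216.5295 g.
At $56/kg: 216.5295/1000 × 56 = $12.13.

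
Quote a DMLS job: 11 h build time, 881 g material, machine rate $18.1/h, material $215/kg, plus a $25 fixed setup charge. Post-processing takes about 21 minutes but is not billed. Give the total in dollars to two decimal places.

$413.52

Machine cost = 18.1 × 11, so $199.10.
Material cost = 215 × 881/1000 = $189.415.
Adding setup: 199.10 + 189.415 + 25 → 413.515 ≈ $413.52.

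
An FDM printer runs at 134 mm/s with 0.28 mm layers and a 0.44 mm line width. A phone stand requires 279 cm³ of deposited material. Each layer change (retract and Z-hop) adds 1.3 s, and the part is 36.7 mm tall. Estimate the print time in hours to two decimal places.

4.74 hours

Line area = 0.28 × 0.44, so 0.1232 mm².
Total extruded path = 279000/0.1232 = 2264610.4 mm.
Extrusion time = 2264610.4 / 134 = 16900.1 s.
Layers = ⌈36.7/0.28⌉ = 132.
Layer-change overhead: 132 × 1.3 → 171.6 s.
Altogether 16900.1 + 171.6 = 17071.7 s, i.e. 4.74 hours.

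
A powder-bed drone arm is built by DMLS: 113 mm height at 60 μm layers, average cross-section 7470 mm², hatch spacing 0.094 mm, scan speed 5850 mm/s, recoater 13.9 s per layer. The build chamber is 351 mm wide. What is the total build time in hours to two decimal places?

14.38 hours

Layer count = ceil(113 / 0.06) = 1884.
Per-layer scan distance = 7470 / 0.094, so 79468.1 mm.
Scan time per layer = 79468.1 / 5850, so 13.5843 s.
Per-layer time = 13.5843 + 13.9 = 27.4843 s.
Total: 1884 × 27.4843 s = 51780.4212 s → 14.38 hours.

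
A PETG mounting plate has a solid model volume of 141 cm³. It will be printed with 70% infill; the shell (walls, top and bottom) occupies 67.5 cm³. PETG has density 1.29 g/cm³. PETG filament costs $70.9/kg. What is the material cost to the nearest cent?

Infill region = 141 − 67.5, so 73.5 cm³.
Infill volume = 0.70 × 73.5, so 51.45 cm³.
Total printed volume = 67.5 + 51.45 = 118.95 cm³.
Mass: 118.95 × 1.29 → 153.4455 g.
Cost = 153.4455 g / 1000 × $70.9/kg = $10.88.

$10.88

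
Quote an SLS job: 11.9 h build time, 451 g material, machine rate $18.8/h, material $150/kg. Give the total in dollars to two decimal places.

Time charge: 18.8 × 11.9 → $223.72.
Feedstock cost = 150 × 451/1000 = $67.65.
Job cost: 223.72 + 67.65 = $291.37.

$291.37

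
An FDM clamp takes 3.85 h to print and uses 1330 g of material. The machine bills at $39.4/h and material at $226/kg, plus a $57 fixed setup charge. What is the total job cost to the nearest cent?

$509.27

Time charge: 39.4 × 3.85 → $151.69.
Material charge = 226 × 1330/1000, so $300.58.
Total = 151.69 + 300.58 + 57 = $509.27.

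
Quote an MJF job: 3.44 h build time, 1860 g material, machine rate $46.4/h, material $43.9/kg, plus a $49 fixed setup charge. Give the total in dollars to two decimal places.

Machine-time cost: 46.4 × 3.44 → $159.616.
Material charge: 43.9 × 1860/1000 → $81.654.
Adding setup: 159.616 + 81.654 + 49 → $290.27.

$290.27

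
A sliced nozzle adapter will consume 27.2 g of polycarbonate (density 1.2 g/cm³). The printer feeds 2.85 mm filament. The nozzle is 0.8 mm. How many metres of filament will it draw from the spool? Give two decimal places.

3.55 m

Extruded volume: 27.2/1.2 = 22.6667 cm³ (22666.7 mm³).
A = π r² = π × 1.425² = 6.3794 mm².
Length = 22666.7 / 6.3794 = 3553.11 mm = 3.55 m.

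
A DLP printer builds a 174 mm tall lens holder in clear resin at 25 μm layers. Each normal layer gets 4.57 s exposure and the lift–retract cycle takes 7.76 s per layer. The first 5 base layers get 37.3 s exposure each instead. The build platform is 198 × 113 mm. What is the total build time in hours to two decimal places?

Layer count = ceil(174 / 0.025) = 6960.
Burn-in layers: 5 × (37.3 + 7.76) → 225.3 s.
Normal layers = 6955 × (4.57 + 7.76), so 85755.15 s.
Sum: 225.3 + 85755.15 = 85980.45 s → 23.88 hours.

23.88 hours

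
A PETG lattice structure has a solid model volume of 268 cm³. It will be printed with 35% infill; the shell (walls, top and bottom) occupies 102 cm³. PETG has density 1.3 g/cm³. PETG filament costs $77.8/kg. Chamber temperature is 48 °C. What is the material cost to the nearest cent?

Infill region = 268 − 102, so 166 cm³.
Infill volume = 0.35 × 166 = 58.1 cm³.
Deposited volume: 102 + 58.1 → 160.1 cm³.
Mass = 160.1 × 1.3, so 208.13 g.
At $77.8/kg: 208.13/1000 × 77.8 = $16.19.

$16.19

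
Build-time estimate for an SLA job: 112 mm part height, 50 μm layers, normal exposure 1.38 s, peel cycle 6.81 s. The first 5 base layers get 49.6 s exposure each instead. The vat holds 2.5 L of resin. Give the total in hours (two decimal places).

Layer count = ceil(112 / 0.05) = 2240.
Bottom layers = 5 × (49.6 + 6.81), so 282.05 s.
Normal layers = 2235 × (1.38 + 6.81) = 18304.65 s.
Total = 282.05 + 18304.65 = 18586.7 s = 5.16 hours.

5.16 hours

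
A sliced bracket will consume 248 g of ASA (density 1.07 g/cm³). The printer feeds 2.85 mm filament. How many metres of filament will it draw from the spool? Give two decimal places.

Extruded volume: 248/1.07 = 231.7757 cm³ (231775.7 mm³).
A = π r² = π × 1.425² = 6.3794 mm².
L = V/A = 231775.7/6.3794 = 36331.9 mm → 36.33 m.

36.33 m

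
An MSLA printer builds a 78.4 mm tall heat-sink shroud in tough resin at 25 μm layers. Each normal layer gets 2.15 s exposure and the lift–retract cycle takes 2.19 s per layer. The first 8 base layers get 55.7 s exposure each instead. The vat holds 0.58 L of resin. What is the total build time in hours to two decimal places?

Number of layers: 78.4 / 0.025 → 3136 (rounded up).
Bottom layers = 8 × (55.7 + 2.19) = 463.12 s.
Normal layers: 3128 × (2.15 + 2.19) → 13575.52 s.
Total = 463.12 + 13575.52 = 14038.64 s = 3.90 hours.

3.90 hours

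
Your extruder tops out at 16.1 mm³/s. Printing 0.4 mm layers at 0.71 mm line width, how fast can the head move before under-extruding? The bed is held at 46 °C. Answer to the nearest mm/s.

A = 0.4 × 0.71 = 0.284 mm².
Max speed = 16.1 / 0.284 = 56.69 ≈ 57 mm/s.

57 mm/s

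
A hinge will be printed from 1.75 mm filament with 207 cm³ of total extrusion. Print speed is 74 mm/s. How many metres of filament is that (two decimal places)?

86.06 m

A = π r² = π × 0.875² = 2.4053 mm².
L = 207000 mm³ / 2.4053 mm² = 86059.95 mm, i.e. 86.06 m.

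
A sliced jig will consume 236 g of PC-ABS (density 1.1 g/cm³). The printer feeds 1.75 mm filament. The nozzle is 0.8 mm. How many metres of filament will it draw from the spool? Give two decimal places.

89.20 m

Volume = 236 g / 1.1 g·cm⁻³ = 214.5455 cm³ = 214545.5 mm³.
Cross-section of 1.75 mm filament: π·(1.75/2)² = 2.4053 mm².
L = V/A = 214545.5/2.4053 = 89196.98 mm → 89.20 m.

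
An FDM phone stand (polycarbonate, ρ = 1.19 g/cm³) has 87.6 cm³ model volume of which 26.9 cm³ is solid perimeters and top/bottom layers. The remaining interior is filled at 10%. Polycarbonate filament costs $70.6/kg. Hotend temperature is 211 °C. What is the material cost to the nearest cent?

Volume inside the shell: 87.6 − 26.9 → 60.7 cm³.
Infill volume = 0.10 × 60.7 = 6.07 cm³.
Deposited volume: 26.9 + 6.07 → 32.97 cm³.
Mass = 32.97 × 1.19, so 39.2343 g.
At $70.6/kg: 39.2343/1000 × 70.6 = $2.77.

$2.77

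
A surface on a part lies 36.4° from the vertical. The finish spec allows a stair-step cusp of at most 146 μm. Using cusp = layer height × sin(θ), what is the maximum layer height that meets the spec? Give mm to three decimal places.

0.246 mm

t = h_c / sin θ = 0.146 / 0.5934 = 0.246 mm.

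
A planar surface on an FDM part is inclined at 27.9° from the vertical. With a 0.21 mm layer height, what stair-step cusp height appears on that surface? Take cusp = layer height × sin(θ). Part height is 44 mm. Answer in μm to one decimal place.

98.3 μm

Cusp = layer height × sin(27.9°) = 0.21 × 0.4679 = 0.098259 mm = 98.3 μm.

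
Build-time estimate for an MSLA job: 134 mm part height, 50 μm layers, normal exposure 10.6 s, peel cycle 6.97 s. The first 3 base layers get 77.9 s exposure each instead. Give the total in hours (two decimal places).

13.14 hours

Layers = ⌈134/0.05⌉ = 2680.
Bottom layers: 3 × (77.9 + 6.97) → 254.61 s.
Normal layers = 2677 × (10.6 + 6.97), so 47034.89 s.
Sum: 254.61 + 47034.89 = 47289.5 s → 13.14 hours.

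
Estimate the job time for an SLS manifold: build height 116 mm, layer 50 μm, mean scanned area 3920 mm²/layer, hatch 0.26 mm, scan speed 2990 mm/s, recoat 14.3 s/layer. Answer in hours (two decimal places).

12.47 hours

Layer count = ceil(116 / 0.05) = 2320.
Scan path per layer: 3920 / 0.26 → 15076.9 mm.
Per-layer scan time: 15076.9 / 2990 → 5.0424 s.
Layer cycle = 5.0424 + 14.3 = 19.3424 s.
Build time = 2320 × 19.3424 = 44874.368 s = 12.47 hours.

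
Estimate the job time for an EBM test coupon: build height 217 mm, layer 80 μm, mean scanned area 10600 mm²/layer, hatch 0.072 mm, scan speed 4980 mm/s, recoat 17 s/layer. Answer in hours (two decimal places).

35.09 hours

Number of layers: 217 / 0.08 → 2713 (rounded up).
Scan path per layer: 10600 / 0.072 → 147222.2 mm.
Per-layer scan time: 147222.2 / 4980 → 29.5627 s.
Per-layer time = 29.5627 + 17, so 46.5627 s.
Total: 2713 × 46.5627 s = 126324.6051 s → 35.09 hours.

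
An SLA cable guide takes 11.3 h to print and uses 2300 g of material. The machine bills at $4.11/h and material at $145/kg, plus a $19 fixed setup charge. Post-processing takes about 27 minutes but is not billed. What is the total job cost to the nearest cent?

$398.94

Time charge = 4.11 × 11.3 = $46.443.
Material cost: 145 × 2300/1000 → $333.50.
Adding setup: 46.443 + 333.50 + 19 → 398.943 ≈ $398.94.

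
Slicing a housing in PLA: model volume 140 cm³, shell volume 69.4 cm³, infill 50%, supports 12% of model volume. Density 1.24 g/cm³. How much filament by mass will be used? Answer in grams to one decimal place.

150.7 g

Interior volume = 140 − 69.4 = 70.6 cm³.
Infill deposited = 0.50 × 70.6, so 35.3 cm³.
Support: 0.12 × 140 → 16.8 cm³.
Deposited volume: 69.4 + 35.3 + 16.8 → 121.5 cm³.
Mass = 121.5 × 1.24, so 150.66 g.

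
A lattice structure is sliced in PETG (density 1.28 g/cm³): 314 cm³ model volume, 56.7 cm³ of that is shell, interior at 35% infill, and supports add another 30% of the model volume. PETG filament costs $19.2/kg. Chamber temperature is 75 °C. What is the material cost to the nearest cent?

Infill region: 314 − 56.7 → 257.3 cm³.
Deposited infill = 0.35 × 257.3, so 90.055 cm³.
Support = 0.30 × 314 = 94.2 cm³.
Total printed volume = 56.7 + 90.055 + 94.2, so 240.955 cm³.
Mass: 240.955 × 1.28 → 308.4224 g.
At $19.2/kg: 308.4224/1000 × 19.2 = $5.92.

$5.92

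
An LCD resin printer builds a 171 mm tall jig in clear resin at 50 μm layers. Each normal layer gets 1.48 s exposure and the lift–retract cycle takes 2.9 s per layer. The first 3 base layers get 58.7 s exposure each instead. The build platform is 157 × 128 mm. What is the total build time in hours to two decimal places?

4.21 hours

Layers = ⌈171/0.05⌉ = 3420.
Burn-in layers = 3 × (58.7 + 2.9) = 184.8 s.
Regular layers = 3417 × (1.48 + 2.9) = 14966.46 s.
Total = 184.8 + 14966.46 = 15151.26 s = 4.21 hours.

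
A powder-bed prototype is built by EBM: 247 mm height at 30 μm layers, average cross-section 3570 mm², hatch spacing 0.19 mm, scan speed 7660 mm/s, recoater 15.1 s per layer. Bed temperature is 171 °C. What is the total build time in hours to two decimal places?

40.15 hours

Layers = ⌈247/0.03⌉ = 8234.
Scan path per layer = 3570 / 0.19, so 18789.5 mm.
Per-layer scan time = 18789.5 / 7660 = 2.4529 s.
Layer cycle: 2.4529 + 15.1 → 17.5529 s.
Total: 8234 × 17.5529 s = 144530.5786 s → 40.15 hours.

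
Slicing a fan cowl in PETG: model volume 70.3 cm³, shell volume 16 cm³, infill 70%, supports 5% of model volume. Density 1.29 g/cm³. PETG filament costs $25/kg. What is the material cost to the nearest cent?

Infill region = 70.3 − 16, so 54.3 cm³.
Deposited infill = 0.70 × 54.3, so 38.01 cm³.
Support = 0.05 × 70.3, so 3.515 cm³.
Deposited volume = 16 + 38.01 + 3.515 = 57.525 cm³.
Mass = 57.525 × 1.29, so 74.20725 g.
Cost = 74.20725 g / 1000 × $25/kg = $1.86.

$1.86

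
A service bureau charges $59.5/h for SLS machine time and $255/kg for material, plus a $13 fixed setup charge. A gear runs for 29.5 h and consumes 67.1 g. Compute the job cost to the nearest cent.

Time charge = 59.5 × 29.5 = $1755.25.
Material charge = 255 × 67.1/1000, so $17.1105.
Adding setup: 1755.25 + 17.1105 + 13 → 1785.3605 ≈ $1785.36.

$1785.36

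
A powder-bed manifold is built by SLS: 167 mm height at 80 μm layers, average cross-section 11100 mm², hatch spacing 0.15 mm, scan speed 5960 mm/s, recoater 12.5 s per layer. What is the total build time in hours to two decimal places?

14.45 hours

Layer count = ceil(167 / 0.08) = 2088.
Per-layer scan distance: 11100 / 0.15 → 74000 mm.
Scan time per layer = 74000 / 5960 = 12.4161 s.
Time per layer: 12.4161 + 12.5 → 24.9161 s.
Total: 2088 × 24.9161 s = 52024.8168 s → 14.45 hours.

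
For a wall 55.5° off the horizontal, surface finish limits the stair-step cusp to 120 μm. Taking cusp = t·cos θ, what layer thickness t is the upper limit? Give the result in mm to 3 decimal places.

0.212 mm

Layer height = cusp / cos(55.5°) = 0.12 / 0.5664 = 0.212 mm.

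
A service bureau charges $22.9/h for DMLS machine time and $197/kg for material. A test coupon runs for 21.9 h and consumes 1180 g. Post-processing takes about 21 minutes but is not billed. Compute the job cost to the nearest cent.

Machine-time cost = 22.9 × 21.9, so $501.51.
Feedstock cost = 197 × 1180/1000, so $232.46.
Total = 501.51 + 232.46 = $733.97.

$733.97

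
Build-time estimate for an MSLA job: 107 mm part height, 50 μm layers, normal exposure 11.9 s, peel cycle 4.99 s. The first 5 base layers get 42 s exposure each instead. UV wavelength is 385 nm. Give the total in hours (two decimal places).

10.08 hours

Number of layers: 107 / 0.05 → 2140 (rounded up).
Bottom layers = 5 × (42 + 4.99) = 234.95 s.
Remaining layers = 2135 × (11.9 + 4.99), so 36060.15 s.
Sum: 234.95 + 36060.15 = 36295.1 s → 10.08 hours.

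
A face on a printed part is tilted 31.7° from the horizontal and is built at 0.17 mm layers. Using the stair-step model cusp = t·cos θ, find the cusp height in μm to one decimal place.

cos(31.7°) = 0.8508, so cusp = 0.17 × 0.8508 = 0.144636 mm → 144.6 μm.

144.6 μm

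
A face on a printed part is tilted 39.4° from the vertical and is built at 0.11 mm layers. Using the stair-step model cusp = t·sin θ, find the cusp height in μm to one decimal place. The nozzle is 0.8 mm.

sin(39.4°) = 0.6347, so cusp = 0.11 × 0.6347 = 0.069817 mm → 69.8 μm.

69.8 μm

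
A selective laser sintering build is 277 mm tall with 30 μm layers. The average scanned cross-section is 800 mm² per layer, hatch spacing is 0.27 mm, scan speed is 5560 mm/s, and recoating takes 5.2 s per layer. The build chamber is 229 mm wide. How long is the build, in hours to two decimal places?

Layers = ⌈277/0.03⌉ = 9234.
Hatch length per layer = 800 / 0.27 = 2963 mm.
Per-layer scan time = 2963 / 5560, so 0.5329 s.
Time per layer = 0.5329 + 5.2, so 5.7329 s.
Total: 9234 × 5.7329 s = 52937.5986 s → 14.70 hours.

14.70 hours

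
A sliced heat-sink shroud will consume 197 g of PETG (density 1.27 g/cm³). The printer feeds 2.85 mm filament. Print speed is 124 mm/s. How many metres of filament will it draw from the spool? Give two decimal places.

24.32 m

Volume = 197 g / 1.27 g·cm⁻³ = 155.1181 cm³ = 155118.1 mm³.
Filament cross-section = π × (2.85/2)² = 6.3794 mm².
Length = 155118.1 / 6.3794 = 24315.47 mm = 24.32 m.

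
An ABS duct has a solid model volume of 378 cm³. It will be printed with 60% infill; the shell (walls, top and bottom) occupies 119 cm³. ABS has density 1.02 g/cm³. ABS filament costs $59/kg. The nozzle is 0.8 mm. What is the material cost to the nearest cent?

$16.51

Interior volume = 378 − 119 = 259 cm³.
Infill deposited = 0.60 × 259, so 155.4 cm³.
Total extruded = 119 + 155.4, so 274.4 cm³.
Mass = 274.4 × 1.02, so 279.888 g.
At $59/kg: 279.888/1000 × 59 = $16.51.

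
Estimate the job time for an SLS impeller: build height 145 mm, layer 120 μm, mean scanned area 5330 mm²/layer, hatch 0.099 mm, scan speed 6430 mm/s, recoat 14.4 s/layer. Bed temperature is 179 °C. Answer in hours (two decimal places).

Number of layers: 145 / 0.12 → 1209 (rounded up).
Hatch length per layer: 5330 / 0.099 → 53838.4 mm.
Laser time per layer: 53838.4 / 6430 → 8.373 s.
Time per layer: 8.373 + 14.4 → 22.773 s.
1209 layers × 22.773 s/layer = 27532.557 s, i.e. 7.65 hours.

7.65 hours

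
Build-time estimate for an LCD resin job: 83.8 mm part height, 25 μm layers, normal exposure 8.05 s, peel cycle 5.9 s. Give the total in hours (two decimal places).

12.99 hours

Layers = ⌈83.8/0.025⌉ = 3352.
Cycle time = 8.05 + 5.9, so 13.95 s.
Build time: 3352 × 13.95 s = 46760.4 s, i.e. 12.99 hours.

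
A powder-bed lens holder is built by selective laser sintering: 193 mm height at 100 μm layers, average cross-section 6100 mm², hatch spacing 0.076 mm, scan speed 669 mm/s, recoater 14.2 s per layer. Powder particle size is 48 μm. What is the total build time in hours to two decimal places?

71.93 hours

Number of layers: 193 / 0.1 → 1930 (rounded up).
Hatch length per layer: 6100 / 0.076 → 80263.2 mm.
Per-layer scan time = 80263.2 / 669 = 119.9749 s.
Per-layer time: 119.9749 + 14.2 → 134.1749 s.
Build time = 1930 × 134.1749 = 258957.557 s = 71.93 hours.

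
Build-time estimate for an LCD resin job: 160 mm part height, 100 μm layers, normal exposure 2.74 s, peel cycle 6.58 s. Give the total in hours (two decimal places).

4.14 hours

Layers = ⌈160/0.1⌉ = 1600.
Each layer takes: 2.74 + 6.58 → 9.32 s.
Build time: 1600 × 9.32 s = 14912 s, i.e. 4.14 hours.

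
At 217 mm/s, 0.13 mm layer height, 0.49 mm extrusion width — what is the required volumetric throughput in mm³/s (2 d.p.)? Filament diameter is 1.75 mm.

A: 0.13 × 0.49 → 0.0637 mm².
Volumetric flow = 217 × 0.0637 = 13.82 mm³/s.

13.82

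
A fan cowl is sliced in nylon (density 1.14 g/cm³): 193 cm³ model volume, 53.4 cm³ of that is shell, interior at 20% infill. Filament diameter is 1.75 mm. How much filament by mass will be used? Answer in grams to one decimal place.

92.7 g

Interior volume = 193 − 53.4, so 139.6 cm³.
Infill deposited = 0.20 × 139.6, so 27.92 cm³.
Total extruded: 53.4 + 27.92 → 81.32 cm³.
Mass = 81.32 × 1.14, so 92.7048 g.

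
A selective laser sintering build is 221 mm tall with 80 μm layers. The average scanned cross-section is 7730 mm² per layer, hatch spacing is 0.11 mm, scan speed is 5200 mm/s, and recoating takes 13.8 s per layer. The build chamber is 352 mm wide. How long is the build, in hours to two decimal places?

20.96 hours

Layers = ⌈221/0.08⌉ = 2763.
Scan path per layer = 7730 / 0.11 = 70272.7 mm.
Scan time per layer = 70272.7 / 5200, so 13.514 s.
Time per layer = 13.514 + 13.8, so 27.314 s.
Total: 2763 × 27.314 s = 75468.582 s → 20.96 hours.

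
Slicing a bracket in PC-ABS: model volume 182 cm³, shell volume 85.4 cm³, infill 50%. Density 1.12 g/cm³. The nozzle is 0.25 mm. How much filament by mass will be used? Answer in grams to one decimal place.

Volume inside the shell = 182 − 85.4 = 96.6 cm³.
Deposited infill = 0.50 × 96.6, so 48.3 cm³.
Total printed volume = 85.4 + 48.3, so 133.7 cm³.
Mass: 133.7 × 1.12 → 149.744 g.

149.7 g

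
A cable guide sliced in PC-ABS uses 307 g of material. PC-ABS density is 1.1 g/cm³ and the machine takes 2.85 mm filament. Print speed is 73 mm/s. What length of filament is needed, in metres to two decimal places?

43.75 m

Volume = 307 g / 1.1 g·cm⁻³ = 279.0909 cm³ = 279090.9 mm³.
Filament cross-section = π × (2.85/2)² = 6.3794 mm².
Length = 279090.9 / 6.3794 = 43748.77 mm = 43.75 m.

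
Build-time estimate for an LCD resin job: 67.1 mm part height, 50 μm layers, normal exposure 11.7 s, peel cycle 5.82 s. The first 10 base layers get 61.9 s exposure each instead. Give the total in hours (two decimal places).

6.67 hours

Layer count = ceil(67.1 / 0.05) = 1342.
Bottom layers = 10 × (61.9 + 5.82), so 677.2 s.
Normal layers = 1332 × (11.7 + 5.82) = 23336.64 s.
Sum: 677.2 + 23336.64 = 24013.84 s → 6.67 hours.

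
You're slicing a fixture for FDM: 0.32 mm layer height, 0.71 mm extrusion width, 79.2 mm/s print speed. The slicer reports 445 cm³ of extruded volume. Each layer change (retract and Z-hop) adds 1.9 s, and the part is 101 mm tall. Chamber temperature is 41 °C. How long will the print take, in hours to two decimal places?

7.04 hours

Line area = 0.32 × 0.71 = 0.2272 mm².
Path length: 445000 mm³ / 0.2272 mm² → 1958626.8 mm.
Extrusion time = 1958626.8 / 79.2, so 24730.1 s.
Layer count = ceil(101 / 0.32) = 316.
Non-print overhead: 316 × 1.9 → 600.4 s.
Total = 24730.1 + 600.4 = 25330.5 s = 7.04 hours.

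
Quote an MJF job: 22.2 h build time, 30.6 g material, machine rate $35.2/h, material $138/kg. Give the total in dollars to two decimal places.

$785.66

Machine cost = 35.2 × 22.2 = $781.44.
Material cost: 138 × 30.6/1000 → $4.2228.
Total = 781.44 + 4.2228 = 785.6628 ≈ $785.66.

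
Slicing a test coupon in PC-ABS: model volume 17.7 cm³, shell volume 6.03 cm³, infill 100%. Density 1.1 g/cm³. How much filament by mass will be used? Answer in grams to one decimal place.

Volume inside the shell = 17.7 − 6.03, so 11.67 cm³.
Infill volume = 1.00 × 11.67 = 11.67 cm³.
Deposited volume = 6.03 + 11.67, so 17.7 cm³.
Mass = 17.7 × 1.1, so 19.47 g.

19.5 g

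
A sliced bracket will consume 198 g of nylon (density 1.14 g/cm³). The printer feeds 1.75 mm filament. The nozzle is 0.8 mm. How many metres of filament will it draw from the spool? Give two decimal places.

72.21 m

Volume = 198 g / 1.14 g·cm⁻³ = 173.6842 cm³ = 173684.2 mm³.
Filament cross-section = π × (1.75/2)² = 2.4053 mm².
L = V/A = 173684.2/2.4053 = 72208.96 mm → 72.21 m.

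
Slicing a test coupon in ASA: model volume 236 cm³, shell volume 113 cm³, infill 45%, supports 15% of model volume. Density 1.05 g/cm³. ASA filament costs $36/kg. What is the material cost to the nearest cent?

Interior volume: 236 − 113 → 123 cm³.
Deposited infill: 0.45 × 123 → 55.35 cm³.
Support = 0.15 × 236, so 35.4 cm³.
Deposited volume = 113 + 55.35 + 35.4 = 203.75 cm³.
Mass: 203.75 × 1.05 → 213.9375 g.
Cost = 213.9375 g / 1000 × $36/kg = $7.70.

$7.70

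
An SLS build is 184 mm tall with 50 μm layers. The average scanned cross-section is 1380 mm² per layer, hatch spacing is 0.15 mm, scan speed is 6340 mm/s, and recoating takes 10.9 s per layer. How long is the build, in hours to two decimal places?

Layer count = ceil(184 / 0.05) = 3680.
Per-layer scan distance = 1380 / 0.15 = 9200 mm.
Scan time per layer: 9200 / 6340 → 1.4511 s.
Layer cycle = 1.4511 + 10.9 = 12.3511 s.
Total: 3680 × 12.3511 s = 45452.048 s → 12.63 hours.

12.63 hours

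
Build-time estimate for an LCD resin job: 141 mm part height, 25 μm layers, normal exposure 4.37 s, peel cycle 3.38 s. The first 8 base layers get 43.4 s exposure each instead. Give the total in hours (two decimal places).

Layers = ⌈141/0.025⌉ = 5640.
Bottom layers = 8 × (43.4 + 3.38), so 374.24 s.
Regular layers: 5632 × (4.37 + 3.38) → 43648 s.
Total = 374.24 + 43648 = 44022.24 s = 12.23 hours.

12.23 hours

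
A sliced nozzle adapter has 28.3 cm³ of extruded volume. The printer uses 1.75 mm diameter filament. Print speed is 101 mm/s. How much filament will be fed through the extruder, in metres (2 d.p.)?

Filament cross-section = π × (1.75/2)² = 2.4053 mm².
L = 28300 mm³ / 2.4053 mm² = 11765.68 mm, i.e. 11.77 m.

11.77 m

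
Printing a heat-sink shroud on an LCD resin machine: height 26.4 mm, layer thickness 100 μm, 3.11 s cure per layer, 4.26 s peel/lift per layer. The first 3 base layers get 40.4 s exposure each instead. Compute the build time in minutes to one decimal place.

34.3 minutes

Layers = ⌈26.4/0.1⌉ = 264.
Burn-in layers: 3 × (40.4 + 4.26) → 133.98 s.
Remaining layers = 261 × (3.11 + 4.26) = 1923.57 s.
Sum: 133.98 + 1923.57 = 2057.55 s → 34.3 minutes.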